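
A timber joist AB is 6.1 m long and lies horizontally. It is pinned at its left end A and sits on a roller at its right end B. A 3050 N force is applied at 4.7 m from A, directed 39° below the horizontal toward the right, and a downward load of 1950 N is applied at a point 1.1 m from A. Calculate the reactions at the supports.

A_x = -2370 N, A_y = 2039 N, B_y = 1831 N

Moments about A: B_y·6.1 − 3050·sin39°·4.7 − 1950·1.1 = 0 → B_y = 11166.3/6.1 = 1830.54 ≈ 1831 N.
ΣF_y = 0: A_y + 1830.54 − 3050·sin39° − 1950 = 0 → A_y = 2039 N.
ΣF_x = 0: A_x + 3050·cos39° = 0 → A_x = -2370 N.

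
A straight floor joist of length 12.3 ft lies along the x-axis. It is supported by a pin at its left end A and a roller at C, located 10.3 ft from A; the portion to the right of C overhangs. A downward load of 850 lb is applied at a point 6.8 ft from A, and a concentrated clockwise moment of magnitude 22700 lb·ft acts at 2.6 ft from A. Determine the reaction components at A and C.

A_x = 0, A_y = -1915 lb, C_y = 2765 lb

Taking moments about A: C_y·10.3 − 850·6.8 − 22700 = 0 → C_y = 28480/10.3 = 2765.05 ≈ 2765 lb.
ΣF_y = 0: A_y + 2765.05 − 850 = 0 → A_y = -1915 lb.
ΣF_x = 0: no horizontal applied forces, so A_x = 0.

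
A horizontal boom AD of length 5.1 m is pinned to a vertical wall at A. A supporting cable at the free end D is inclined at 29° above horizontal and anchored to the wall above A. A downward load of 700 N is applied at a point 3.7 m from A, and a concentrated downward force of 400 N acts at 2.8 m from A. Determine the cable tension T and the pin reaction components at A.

ΣM about A: T·sin29°·5.1 − 700·3.7 − 400·2.8 = 0 → T = 3710/(5.1·0.48481) = 1500.49 ≈ 1500 N.
ΣF_x = 0: A_x − T·cos29° = 0 → A_x = 1500.49 × 0.87462 = 1312 N.
ΣF_y = 0: A_y + T·sin29° − 700 − 400 = 0 → A_y = 1100 − 1500.49 × 0.48481 = 372.5 N.

T = 1500 N, A_x = 1312 N, A_y = 372.5 N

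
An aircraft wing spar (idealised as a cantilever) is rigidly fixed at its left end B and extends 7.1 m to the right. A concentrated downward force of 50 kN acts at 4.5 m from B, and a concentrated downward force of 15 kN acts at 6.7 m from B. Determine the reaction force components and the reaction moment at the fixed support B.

B_x = 0, B_y = 65.00 kN, M_B = 325.5 kN·m

ΣF_x = 0: B_x = 0.
ΣF_y = 0: B_y − 50 − 15 = 0 → B_y = 65.00 kN.
ΣM about B: M_B − 50·4.5 − 15·6.7 = 0 → M_B = 325.5 kN·m.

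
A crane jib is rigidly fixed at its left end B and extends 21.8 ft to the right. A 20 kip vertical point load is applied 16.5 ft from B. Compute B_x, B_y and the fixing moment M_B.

B_x = 0, B_y = 20.00 kip, M_B = 330.0 kip·ft

ΣF_x = 0: B_x = 0.
ΣF_y = 0: B_y − 20 = 0 → B_y = 20.00 kip.
ΣM about B: M_B − 20·16.5 = 0 → M_B = 330.0 kip·ft.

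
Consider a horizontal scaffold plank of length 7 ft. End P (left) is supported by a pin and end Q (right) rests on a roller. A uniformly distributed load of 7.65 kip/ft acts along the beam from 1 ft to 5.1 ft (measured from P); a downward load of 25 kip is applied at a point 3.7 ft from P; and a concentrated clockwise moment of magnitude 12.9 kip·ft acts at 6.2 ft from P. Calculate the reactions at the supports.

P_x = 0, P_y = 27.64 kip, Q_y = 28.72 kip

Resultant of the distributed load: 7.65 × 4.1 = 31.365 kip at 3.05 ft from P.
Moments about P: Q_y·7 − (7.65·4.1)·3.05 − 25·3.7 − 12.9 = 0 → Q_y = 201.06325/7 = 28.7233 ≈ 28.72 kip.
ΣF_y = 0: P_y + 28.7233 − 7.65·4.1 − 25 = 0 → P_y = 27.64 kip.
ΣF_x = 0: no horizontal applied forces, so P_x = 0.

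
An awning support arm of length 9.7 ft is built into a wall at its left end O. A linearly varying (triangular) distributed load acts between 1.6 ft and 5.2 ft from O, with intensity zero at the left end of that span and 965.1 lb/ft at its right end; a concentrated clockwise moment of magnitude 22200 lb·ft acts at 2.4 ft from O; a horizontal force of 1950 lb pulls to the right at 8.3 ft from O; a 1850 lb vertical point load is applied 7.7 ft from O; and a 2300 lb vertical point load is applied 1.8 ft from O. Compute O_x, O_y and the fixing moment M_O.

Resultant of the triangular load: ½ × 965.1 × 3.6 = 1737.18 lb, acting at 4 ft from O (one-third of the span from the peak).
ΣF_x = 0: O_x + 1950 = 0 → O_x = -1950 lb.
ΣF_y = 0: O_y − ½·965.1·3.6 − 1850 − 2300 = 0 → O_y = 5887 lb.
ΣM about O: M_O − (½·965.1·3.6)·4 − 22200 − 1850·7.7 − 2300·1.8 = 0 → M_O = 47530 lb·ft.

O_x = -1950 lb, O_y = 5887 lb, M_O = 47530 lb·ft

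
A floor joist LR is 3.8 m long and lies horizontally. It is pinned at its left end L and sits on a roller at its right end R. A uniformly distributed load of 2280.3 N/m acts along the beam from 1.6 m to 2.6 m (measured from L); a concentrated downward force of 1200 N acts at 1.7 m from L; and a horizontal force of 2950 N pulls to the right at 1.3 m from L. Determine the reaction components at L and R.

Resultant of the distributed load: 2280.3 × 1 = 2280.3 N at 2.1 m from L.
ΣM about L: R_y·3.8 − (2280.3·1)·2.1 − 1200·1.7 = 0 → R_y = 6828.63/3.8 = 1797.01 ≈ 1797 N.
ΣF_y = 0: L_y + 1797.01 − 2280.3·1 − 1200 = 0 → L_y = 1683 N.
ΣF_x = 0: L_x + 2950 = 0 → L_x = -2950 N.

L_x = -2950 N, L_y = 1683 N, R_y = 1797 N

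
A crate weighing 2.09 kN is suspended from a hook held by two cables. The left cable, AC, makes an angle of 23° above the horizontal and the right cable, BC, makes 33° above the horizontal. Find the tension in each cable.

ΣF_x = 0: −T_AC·cos23° + T_BC·cos33° = 0 → T_BC = 1.09758·T_AC.
ΣF_y = 0: T_AC·sin23° + T_BC·sin33° = 2.09.
Substitute: T_AC·(0.390731 + 1.09758·0.544639) = 2.09 → T_AC = 2.11428 ≈ 2.114 kN.
Then T_BC = 1.09758 × 2.11428 = 2.321 kN.

T_AC = 2.114 kN, T_BC = 2.321 kN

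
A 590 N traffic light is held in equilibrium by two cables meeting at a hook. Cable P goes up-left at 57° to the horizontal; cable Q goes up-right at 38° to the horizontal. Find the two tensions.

ΣF_x = 0: −T_P·cos57° + T_Q·cos38° = 0 → T_Q = 0.691157·T_P.
ΣF_y = 0: T_P·sin57° + T_Q·sin38° = 590.
Substitute: T_P·(0.838671 + 0.691157·0.615661) = 590 → T_P = 466.702 ≈ 466.7 N.
Then T_Q = 0.691157 × 466.702 = 322.6 N.

T_P = 466.7 N, T_Q = 322.6 N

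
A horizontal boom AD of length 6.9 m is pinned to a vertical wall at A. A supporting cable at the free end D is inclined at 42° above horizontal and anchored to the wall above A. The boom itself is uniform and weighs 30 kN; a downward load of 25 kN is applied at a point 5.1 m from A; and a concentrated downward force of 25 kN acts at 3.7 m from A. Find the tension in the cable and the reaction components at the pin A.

ΣM about A: T·sin42°·6.9 − 30·3.45 − 25·5.1 − 25·3.7 = 0 → T = 323.5/(6.9·0.669131) = 70.0671 ≈ 70.07 kN.
ΣF_x = 0: A_x − T·cos42° = 0 → A_x = 70.0671 × 0.743145 = 52.07 kN.
ΣF_y = 0: A_y + T·sin42° − 30 − 25 − 25 = 0 → A_y = 80 − 70.0671 × 0.669131 = 33.12 kN.

T = 70.07 kN, A_x = 52.07 kN, A_y = 33.12 kN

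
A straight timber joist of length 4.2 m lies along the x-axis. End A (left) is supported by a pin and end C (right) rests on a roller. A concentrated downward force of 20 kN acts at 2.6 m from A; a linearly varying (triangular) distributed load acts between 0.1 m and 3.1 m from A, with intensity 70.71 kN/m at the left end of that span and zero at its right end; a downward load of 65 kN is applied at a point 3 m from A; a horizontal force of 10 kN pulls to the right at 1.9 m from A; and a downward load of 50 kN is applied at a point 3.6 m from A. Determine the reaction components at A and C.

Resultant of the triangular load: ½ × 70.71 × 3 = 106.065 kN, acting at 1.1 m from A (one-third of the span from the peak).
Taking moments about A: C_y·4.2 − 20·2.6 − (½·70.71·3)·1.1 − 65·3 − 50·3.6 = 0 → C_y = 543.6715/4.2 = 129.446 ≈ 129.4 kN.
ΣF_y = 0: A_y + 129.446 − 20 − ½·70.71·3 − 65 − 50 = 0 → A_y = 111.6 kN.
ΣF_x = 0: A_x + 10 = 0 → A_x = -10.00 kN.

A_x = -10.00 kN, A_y = 111.6 kN, C_y = 129.4 kN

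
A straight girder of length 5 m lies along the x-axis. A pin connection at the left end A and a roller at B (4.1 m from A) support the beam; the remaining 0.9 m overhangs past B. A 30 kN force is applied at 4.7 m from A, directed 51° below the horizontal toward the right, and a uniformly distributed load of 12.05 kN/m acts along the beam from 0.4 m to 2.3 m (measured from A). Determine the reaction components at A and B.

A_x = -18.88 kN, A_y = 11.94 kN, B_y = 34.26 kN

Resultant of the distributed load: 12.05 × 1.9 = 22.895 kN at 1.35 m from A.
ΣM about A: B_y·4.1 − 30·sin51°·4.7 − (12.05·1.9)·1.35 = 0 → B_y = 140.486/4.1 = 34.2649 ≈ 34.26 kN.
ΣF_y = 0: A_y + 34.2649 − 30·sin51° − 12.05·1.9 = 0 → A_y = 11.94 kN.
ΣF_x = 0: A_x + 30·cos51° = 0 → A_x = -18.88 kN.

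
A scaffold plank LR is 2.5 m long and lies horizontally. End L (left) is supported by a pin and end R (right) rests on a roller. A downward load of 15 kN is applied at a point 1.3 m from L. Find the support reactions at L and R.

L_x = 0, L_y = 7.200 kN, R_y = 7.800 kN

Taking moments about L: R_y·2.5 − 15·1.3 = 0 → R_y = 19.5/2.5 = 7.800 kN.
ΣF_y = 0: L_y + 7.8 − 15 = 0 → L_y = 7.200 kN.
ΣF_x = 0: no horizontal applied forces, so L_x = 0.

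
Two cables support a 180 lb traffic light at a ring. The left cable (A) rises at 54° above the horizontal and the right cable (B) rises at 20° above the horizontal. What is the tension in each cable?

ΣF_x = 0: −T_A·cos54° + T_B·cos20° = 0 → T_B = 0.625508·T_A.
ΣF_y = 0: T_A·sin54° + T_B·sin20° = 180.
Substitute: T_A·(0.809017 + 0.625508·0.34202) = 180 → T_A = 175.961 ≈ 176.0 lb.
Then T_B = 0.625508 × 175.961 = 110.1 lb.

T_A = 176.0 lb, T_B = 110.1 lb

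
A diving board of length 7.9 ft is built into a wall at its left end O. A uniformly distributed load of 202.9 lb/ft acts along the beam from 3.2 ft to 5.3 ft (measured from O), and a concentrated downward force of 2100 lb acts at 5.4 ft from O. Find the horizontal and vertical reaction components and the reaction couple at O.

Resultant of the distributed load: 202.9 × 2.1 = 426.09 lb at 4.25 ft from O.
ΣF_x = 0: O_x = 0.
ΣF_y = 0: O_y − 202.9·2.1 − 2100 = 0 → O_y = 2526 lb.
ΣM about O: M_O − (202.9·2.1)·4.25 − 2100·5.4 = 0 → M_O = 13150 lb·ft.

O_x = 0, O_y = 2526 lb, M_O = 13150 lb·ft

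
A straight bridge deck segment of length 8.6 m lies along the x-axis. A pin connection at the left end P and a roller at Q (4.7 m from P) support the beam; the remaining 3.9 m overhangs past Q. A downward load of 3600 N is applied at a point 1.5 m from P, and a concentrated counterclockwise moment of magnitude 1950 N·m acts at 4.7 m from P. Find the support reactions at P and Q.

Taking moments about P: Q_y·4.7 − 3600·1.5 + 1950 = 0 → Q_y = 3450/4.7 = 734.043 ≈ 734.0 N.
ΣF_y = 0: P_y + 734.043 − 3600 = 0 → P_y = 2866 N.
ΣF_x = 0: no horizontal applied forces, so P_x = 0.

P_x = 0, P_y = 2866 N, Q_y = 734.0 N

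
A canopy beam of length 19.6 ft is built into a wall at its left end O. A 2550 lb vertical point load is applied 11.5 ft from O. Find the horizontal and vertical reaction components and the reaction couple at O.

ΣF_x = 0: O_x = 0.
ΣF_y = 0: O_y − 2550 = 0 → O_y = 2550 lb.
ΣM about O: M_O − 2550·11.5 = 0 → M_O = 29320 lb·ft.

O_x = 0, O_y = 2550 lb, M_O = 29320 lb·ft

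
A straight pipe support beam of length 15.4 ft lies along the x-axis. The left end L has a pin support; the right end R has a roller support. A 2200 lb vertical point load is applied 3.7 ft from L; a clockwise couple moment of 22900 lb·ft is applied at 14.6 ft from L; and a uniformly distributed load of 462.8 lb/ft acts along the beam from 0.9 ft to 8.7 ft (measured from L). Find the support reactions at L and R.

L_x = 0, L_y = 2669 lb, R_y = 3141 lb

Resultant of the distributed load: 462.8 × 7.8 = 3609.84 lb at 4.8 ft from L.
ΣM about L: R_y·15.4 − 2200·3.7 − 22900 − (462.8·7.8)·4.8 = 0 → R_y = 48367.232/15.4 = 3140.73 ≈ 3141 lb.
ΣF_y = 0: L_y + 3140.73 − 2200 − 462.8·7.8 = 0 → L_y = 2669 lb.
ΣF_x = 0: no horizontal applied forces, so L_x = 0.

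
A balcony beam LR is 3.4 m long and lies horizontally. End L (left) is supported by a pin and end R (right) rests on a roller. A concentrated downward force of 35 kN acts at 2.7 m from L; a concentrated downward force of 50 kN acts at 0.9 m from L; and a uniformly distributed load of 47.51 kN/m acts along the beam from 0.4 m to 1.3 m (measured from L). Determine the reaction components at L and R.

Resultant of the distributed load: 47.51 × 0.9 = 42.759 kN at 0.85 m from L.
Moments about L: R_y·3.4 − 35·2.7 − 50·0.9 − (47.51·0.9)·0.85 = 0 → R_y = 175.84515/3.4 = 51.7192 ≈ 51.72 kN.
ΣF_y = 0: L_y + 51.7192 − 35 − 50 − 47.51·0.9 = 0 → L_y = 76.04 kN.
ΣF_x = 0: no horizontal applied forces, so L_x = 0.

L_x = 0, L_y = 76.04 kN, R_y = 51.72 kN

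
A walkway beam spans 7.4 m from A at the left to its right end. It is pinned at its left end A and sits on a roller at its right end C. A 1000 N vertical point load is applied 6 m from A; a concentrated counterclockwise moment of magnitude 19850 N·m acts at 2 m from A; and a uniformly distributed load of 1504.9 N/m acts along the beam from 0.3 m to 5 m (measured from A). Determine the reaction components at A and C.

A_x = 0, A_y = 7412 N, C_y = 661.3 N

Resultant of the distributed load: 1504.9 × 4.7 = 7073.03 N at 2.65 m from A.
Moments about A: C_y·7.4 − 1000·6 + 19850 − (1504.9·4.7)·2.65 = 0 → C_y = 4893.5295/7.4 = 661.288 ≈ 661.3 N.
ΣF_y = 0: A_y + 661.288 − 1000 − 1504.9·4.7 = 0 → A_y = 7412 N.
ΣF_x = 0: no horizontal applied forces, so A_x = 0.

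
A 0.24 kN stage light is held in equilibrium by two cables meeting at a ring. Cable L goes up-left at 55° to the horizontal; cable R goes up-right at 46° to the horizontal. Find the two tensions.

ΣF_x = 0: −T_L·cos55° + T_R·cos46° = 0 → T_R = 0.825696·T_L.
ΣF_y = 0: T_L·sin55° + T_R·sin46° = 0.24.
Substitute: T_L·(0.819152 + 0.825696·0.71934) = 0.24 → T_L = 0.169838 ≈ 0.1698 kN.
Then T_R = 0.825696 × 0.169838 = 0.1402 kN.

T_L = 0.1698 kN, T_R = 0.1402 kN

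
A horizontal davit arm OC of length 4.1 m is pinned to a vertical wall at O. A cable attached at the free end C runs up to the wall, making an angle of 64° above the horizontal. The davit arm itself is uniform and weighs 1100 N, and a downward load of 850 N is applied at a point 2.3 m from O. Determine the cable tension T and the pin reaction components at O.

ΣM about O: T·sin64°·4.1 − 1100·2.05 − 850·2.3 = 0 → T = 4210/(4.1·0.898794) = 1142.45 ≈ 1142 N.
ΣF_x = 0: O_x − T·cos64° = 0 → O_x = 1142.45 × 0.438371 = 500.8 N.
ΣF_y = 0: O_y + T·sin64° − 1100 − 850 = 0 → O_y = 1950 − 1142.45 × 0.898794 = 923.2 N.

T = 1142 N, O_x = 500.8 N, O_y = 923.2 N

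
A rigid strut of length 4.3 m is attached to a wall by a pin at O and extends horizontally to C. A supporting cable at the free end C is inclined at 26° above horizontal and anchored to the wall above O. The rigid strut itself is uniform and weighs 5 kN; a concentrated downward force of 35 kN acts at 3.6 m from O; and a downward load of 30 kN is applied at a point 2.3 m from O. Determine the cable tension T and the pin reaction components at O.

T = 109.2 kN, O_x = 98.10 kN, O_y = 22.15 kN

ΣM about O: T·sin26°·4.3 − 5·2.15 − 35·3.6 − 30·2.3 = 0 → T = 205.75/(4.3·0.438371) = 109.151 ≈ 109.2 kN.
ΣF_x = 0: O_x − T·cos26° = 0 → O_x = 109.151 × 0.898794 = 98.10 kN.
ΣF_y = 0: O_y + T·sin26° − 5 − 35 − 30 = 0 → O_y = 70 − 109.151 × 0.438371 = 22.15 kN.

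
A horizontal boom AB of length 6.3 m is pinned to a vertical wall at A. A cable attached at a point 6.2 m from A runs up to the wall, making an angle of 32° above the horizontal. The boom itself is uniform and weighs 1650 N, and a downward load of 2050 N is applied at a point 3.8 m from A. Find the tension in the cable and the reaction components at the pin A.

ΣM about A: T·sin32°·6.2 − 1650·3.15 − 2050·3.8 = 0 → T = 12987.5/(6.2·0.529919) = 3952.98 ≈ 3953 N.
ΣF_x = 0: A_x − T·cos32° = 0 → A_x = 3952.98 × 0.848048 = 3352 N.
ΣF_y = 0: A_y + T·sin32° − 1650 − 2050 = 0 → A_y = 3700 − 3952.98 × 0.529919 = 1605 N.

T = 3953 N, A_x = 3352 N, A_y = 1605 N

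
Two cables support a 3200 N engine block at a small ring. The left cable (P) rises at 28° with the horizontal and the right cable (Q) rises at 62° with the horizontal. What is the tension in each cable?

T_P = 1502 N, T_Q = 2825 N

ΣF_x = 0: −T_P·cos28° + T_Q·cos62° = 0 → T_Q = 1.88073·T_P.
ΣF_y = 0: T_P·sin28° + T_Q·sin62° = 3200.
Substitute: T_P·(0.469472 + 1.88073·0.882948) = 3200 → T_P = 1502.31 ≈ 1502 N.
Then T_Q = 1.88073 × 1502.31 = 2825 N.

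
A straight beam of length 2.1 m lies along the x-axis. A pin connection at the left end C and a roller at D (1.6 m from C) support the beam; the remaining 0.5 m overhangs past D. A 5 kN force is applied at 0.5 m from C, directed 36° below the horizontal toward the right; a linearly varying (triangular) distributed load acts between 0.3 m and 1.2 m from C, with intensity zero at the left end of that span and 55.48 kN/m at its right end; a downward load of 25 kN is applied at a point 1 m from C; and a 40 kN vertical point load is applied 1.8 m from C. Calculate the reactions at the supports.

Resultant of the triangular load: ½ × 55.48 × 0.9 = 24.966 kN, acting at 0.9 m from C (one-third of the span from the peak).
Taking moments about C: D_y·1.6 − 5·sin36°·0.5 − (½·55.48·0.9)·0.9 − 25·1 − 40·1.8 = 0 → D_y = 120.939/1.6 = 75.5869 ≈ 75.59 kN.
ΣF_y = 0: C_y + 75.5869 − 5·sin36° − ½·55.48·0.9 − 25 − 40 = 0 → C_y = 17.32 kN.
ΣF_x = 0: C_x + 5·cos36° = 0 → C_x = -4.045 kN.

C_x = -4.045 kN, C_y = 17.32 kN, D_y = 75.59 kN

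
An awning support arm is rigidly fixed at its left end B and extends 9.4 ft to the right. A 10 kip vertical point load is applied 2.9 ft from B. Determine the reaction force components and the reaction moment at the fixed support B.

ΣF_x = 0: B_x = 0.
ΣF_y = 0: B_y − 10 = 0 → B_y = 10.00 kip.
ΣM about B: M_B − 10·2.9 = 0 → M_B = 29.00 kip·ft.

B_x = 0, B_y = 10.00 kip, M_B = 29.00 kip·ft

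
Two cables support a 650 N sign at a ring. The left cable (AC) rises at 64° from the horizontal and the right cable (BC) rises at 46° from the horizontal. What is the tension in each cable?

ΣF_x = 0: −T_AC·cos64° + T_BC·cos46° = 0 → T_BC = 0.63106·T_AC.
ΣF_y = 0: T_AC·sin64° + T_BC·sin46° = 650.
Substitute: T_AC·(0.898794 + 0.63106·0.71934) = 650 → T_AC = 480.506 ≈ 480.5 N.
Then T_BC = 0.63106 × 480.506 = 303.2 N.

T_AC = 480.5 N, T_BC = 303.2 N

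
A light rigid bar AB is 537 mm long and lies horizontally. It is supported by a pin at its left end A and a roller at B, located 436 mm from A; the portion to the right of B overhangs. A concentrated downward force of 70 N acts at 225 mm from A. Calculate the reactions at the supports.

Taking moments about A: B_y·436 − 70·225 = 0 → B_y = 15750/436 = 36.1239 ≈ 36.12 N.
ΣF_y = 0: A_y + 36.1239 − 70 = 0 → A_y = 33.88 N.
ΣF_x = 0: no horizontal applied forces, so A_x = 0.

A_x = 0, A_y = 33.88 N, B_y = 36.12 N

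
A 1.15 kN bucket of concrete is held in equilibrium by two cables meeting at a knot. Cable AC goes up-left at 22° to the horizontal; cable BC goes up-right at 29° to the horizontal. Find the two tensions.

ΣF_x = 0: −T_AC·cos22° + T_BC·cos29° = 0 → T_BC = 1.0601·T_AC.
ΣF_y = 0: T_AC·sin22° + T_BC·sin29° = 1.15.
Substitute: T_AC·(0.374607 + 1.0601·0.48481) = 1.15 → T_AC = 1.29424 ≈ 1.294 kN.
Then T_BC = 1.0601 × 1.29424 = 1.372 kN.

T_AC = 1.294 kN, T_BC = 1.372 kN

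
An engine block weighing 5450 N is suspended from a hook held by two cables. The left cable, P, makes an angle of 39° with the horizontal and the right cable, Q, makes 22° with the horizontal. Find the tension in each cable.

ΣF_x = 0: −T_P·cos39° + T_Q·cos22° = 0 → T_Q = 0.838179·T_P.
ΣF_y = 0: T_P·sin39° + T_Q·sin22° = 5450.
Substitute: T_P·(0.62932 + 0.838179·0.374607) = 5450 → T_P = 5777.54 ≈ 5778 N.
Then T_Q = 0.838179 × 5777.54 = 4843 N.

T_P = 5778 N, T_Q = 4843 N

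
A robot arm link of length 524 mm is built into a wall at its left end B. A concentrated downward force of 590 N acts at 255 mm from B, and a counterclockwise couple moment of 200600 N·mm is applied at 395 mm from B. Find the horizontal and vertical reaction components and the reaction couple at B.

ΣF_x = 0: B_x = 0.
ΣF_y = 0: B_y − 590 = 0 → B_y = 590.0 N.
ΣM about B: M_B − 590·255 + 200600 = 0 → M_B = -50150 N·mm.

B_x = 0, B_y = 590.0 N, M_B = -50150 N·mm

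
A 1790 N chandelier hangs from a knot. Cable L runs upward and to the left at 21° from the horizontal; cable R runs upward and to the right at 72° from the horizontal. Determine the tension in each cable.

ΣF_x = 0: −T_L·cos21° + T_R·cos72° = 0 → T_R = 3.02113·T_L.
ΣF_y = 0: T_L·sin21° + T_R·sin72° = 1790.
Substitute: T_L·(0.358368 + 3.02113·0.951057) = 1790 → T_L = 553.899 ≈ 553.9 N.
Then T_R = 3.02113 × 553.899 = 1673 N.

T_L = 553.9 N, T_R = 1673 N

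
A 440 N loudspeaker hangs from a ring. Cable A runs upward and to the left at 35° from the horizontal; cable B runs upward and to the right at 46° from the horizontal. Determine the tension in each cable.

T_A = 309.5 N, T_B = 364.9 N

ΣF_x = 0: −T_A·cos35° + T_B·cos46° = 0 → T_B = 1.17922·T_A.
ΣF_y = 0: T_A·sin35° + T_B·sin46° = 440.
Substitute: T_A·(0.573576 + 1.17922·0.71934) = 440 → T_A = 309.459 ≈ 309.5 N.
Then T_B = 1.17922 × 309.459 = 364.9 N.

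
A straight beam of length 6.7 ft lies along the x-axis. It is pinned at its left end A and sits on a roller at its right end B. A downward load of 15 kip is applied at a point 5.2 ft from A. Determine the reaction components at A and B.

A_x = 0, A_y = 3.358 kip, B_y = 11.64 kip

Moments about A: B_y·6.7 − 15·5.2 = 0 → B_y = 78/6.7 = 11.6418 ≈ 11.64 kip.
ΣF_y = 0: A_y + 11.6418 − 15 = 0 → A_y = 3.358 kip.
ΣF_x = 0: no horizontal applied forces, so A_x = 0.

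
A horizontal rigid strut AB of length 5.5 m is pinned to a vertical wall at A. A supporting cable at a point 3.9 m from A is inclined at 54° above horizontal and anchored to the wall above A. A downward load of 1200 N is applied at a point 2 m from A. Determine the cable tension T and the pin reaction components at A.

T = 760.7 N, A_x = 447.1 N, A_y = 584.6 N

ΣM about A: T·sin54°·3.9 − 1200·2 = 0 → T = 2400/(3.9·0.809017) = 760.657 ≈ 760.7 N.
ΣF_x = 0: A_x − T·cos54° = 0 → A_x = 760.657 × 0.587785 = 447.1 N.
ΣF_y = 0: A_y + T·sin54° − 1200 = 0 → A_y = 1200 − 760.657 × 0.809017 = 584.6 N.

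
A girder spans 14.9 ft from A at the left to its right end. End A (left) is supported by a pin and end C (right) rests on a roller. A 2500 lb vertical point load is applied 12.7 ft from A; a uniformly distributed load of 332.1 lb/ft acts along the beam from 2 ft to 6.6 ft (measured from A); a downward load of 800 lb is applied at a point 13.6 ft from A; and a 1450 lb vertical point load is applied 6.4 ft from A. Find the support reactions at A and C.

Resultant of the distributed load: 332.1 × 4.6 = 1527.66 lb at 4.3 ft from A.
ΣM about A: C_y·14.9 − 2500·12.7 − (332.1·4.6)·4.3 − 800·13.6 − 1450·6.4 = 0 → C_y = 58478.938/14.9 = 3924.76 ≈ 3925 lb.
ΣF_y = 0: A_y + 3924.76 − 2500 − 332.1·4.6 − 800 − 1450 = 0 → A_y = 2353 lb.
ΣF_x = 0: no horizontal applied forces, so A_x = 0.

A_x = 0, A_y = 2353 lb, C_y = 3925 lb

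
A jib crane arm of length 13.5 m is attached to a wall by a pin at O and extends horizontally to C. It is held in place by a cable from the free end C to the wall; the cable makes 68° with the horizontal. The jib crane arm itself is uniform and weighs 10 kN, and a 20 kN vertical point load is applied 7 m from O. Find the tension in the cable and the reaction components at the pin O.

ΣM about O: T·sin68°·13.5 − 10·6.75 − 20·7 = 0 → T = 207.5/(13.5·0.927184) = 16.5775 ≈ 16.58 kN.
ΣF_x = 0: O_x − T·cos68° = 0 → O_x = 16.5775 × 0.374607 = 6.210 kN.
ΣF_y = 0: O_y + T·sin68° − 10 − 20 = 0 → O_y = 30 − 16.5775 × 0.927184 = 14.63 kN.

T = 16.58 kN, O_x = 6.210 kN, O_y = 14.63 kN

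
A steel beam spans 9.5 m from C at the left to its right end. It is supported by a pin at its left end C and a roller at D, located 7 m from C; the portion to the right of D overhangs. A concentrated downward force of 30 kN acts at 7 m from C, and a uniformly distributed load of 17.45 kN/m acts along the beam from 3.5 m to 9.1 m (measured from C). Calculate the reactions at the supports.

Resultant of the distributed load: 17.45 × 5.6 = 97.72 kN at 6.3 m from C.
Moments about C: D_y·7 − 30·7 − (17.45·5.6)·6.3 = 0 → D_y = 825.636/7 = 117.948 ≈ 117.9 kN.
ΣF_y = 0: C_y + 117.948 − 30 − 17.45·5.6 = 0 → C_y = 9.772 kN.
ΣF_x = 0: no horizontal applied forces, so C_x = 0.

C_x = 0, C_y = 9.772 kN, D_y = 117.9 kN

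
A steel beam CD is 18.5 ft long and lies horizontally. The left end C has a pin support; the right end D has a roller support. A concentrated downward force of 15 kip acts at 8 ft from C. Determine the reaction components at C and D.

C_x = 0, C_y = 8.514 kip, D_y = 6.486 kip

Moments about C: D_y·18.5 − 15·8 = 0 → D_y = 120/18.5 = 6.48649 ≈ 6.486 kip.
ΣF_y = 0: C_y + 6.48649 − 15 = 0 → C_y = 8.514 kip.
ΣF_x = 0: no horizontal applied forces, so C_x = 0.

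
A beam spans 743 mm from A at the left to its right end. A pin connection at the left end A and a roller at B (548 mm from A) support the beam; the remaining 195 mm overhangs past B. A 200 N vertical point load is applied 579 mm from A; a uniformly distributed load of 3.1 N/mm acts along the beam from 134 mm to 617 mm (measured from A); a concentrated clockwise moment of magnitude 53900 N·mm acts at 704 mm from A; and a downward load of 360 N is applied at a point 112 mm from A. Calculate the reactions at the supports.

Resultant of the distributed load: 3.1 × 483 = 1497.3 N at 375.5 mm from A.
ΣM about A: B_y·548 − 200·579 − (3.1·483)·375.5 − 53900 − 360·112 = 0 → B_y = 772256.15/548 = 1409.23 ≈ 1409 N.
ΣF_y = 0: A_y + 1409.23 − 200 − 3.1·483 − 360 = 0 → A_y = 648.1 N.
ΣF_x = 0: no horizontal applied forces, so A_x = 0.

A_x = 0, A_y = 648.1 N, B_y = 1409 N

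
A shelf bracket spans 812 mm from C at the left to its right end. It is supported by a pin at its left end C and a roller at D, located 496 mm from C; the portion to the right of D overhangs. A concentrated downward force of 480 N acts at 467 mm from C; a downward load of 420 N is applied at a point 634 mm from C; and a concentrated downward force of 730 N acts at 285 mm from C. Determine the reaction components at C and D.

Taking moments about C: D_y·496 − 480·467 − 420·634 − 730·285 = 0 → D_y = 698490/496 = 1408.25 ≈ 1408 N.
ΣF_y = 0: C_y + 1408.25 − 480 − 420 − 730 = 0 → C_y = 221.8 N.
ΣF_x = 0: no horizontal applied forces, so C_x = 0.

C_x = 0, C_y = 221.8 N, D_y = 1408 N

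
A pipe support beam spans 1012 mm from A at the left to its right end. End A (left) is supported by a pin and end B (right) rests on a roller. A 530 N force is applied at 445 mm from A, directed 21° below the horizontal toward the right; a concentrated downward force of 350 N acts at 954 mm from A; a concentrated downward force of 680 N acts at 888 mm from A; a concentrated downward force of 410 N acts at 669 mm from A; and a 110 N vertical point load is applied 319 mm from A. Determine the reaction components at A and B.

A_x = -494.8 N, A_y = 424.1 N, B_y = 1316 N

Moments about A: B_y·1012 − 530·sin21°·445 − 350·954 − 680·888 − 410·669 − 110·319 = 0 → B_y = 1331640/1012 = 1315.85 ≈ 1316 N.
ΣF_y = 0: A_y + 1315.85 − 530·sin21° − 350 − 680 − 410 − 110 = 0 → A_y = 424.1 N.
ΣF_x = 0: A_x + 530·cos21° = 0 → A_x = -494.8 N.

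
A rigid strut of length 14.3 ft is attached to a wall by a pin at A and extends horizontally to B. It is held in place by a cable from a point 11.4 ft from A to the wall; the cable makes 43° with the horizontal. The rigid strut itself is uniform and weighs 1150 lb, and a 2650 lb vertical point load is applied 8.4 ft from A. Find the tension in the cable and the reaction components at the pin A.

T = 3921 lb, A_x = 2867 lb, A_y = 1126 lb

ΣM about A: T·sin43°·11.4 − 1150·7.15 − 2650·8.4 = 0 → T = 30482.5/(11.4·0.681998) = 3920.69 ≈ 3921 lb.
ΣF_x = 0: A_x − T·cos43° = 0 → A_x = 3920.69 × 0.731354 = 2867 lb.
ΣF_y = 0: A_y + T·sin43° − 1150 − 2650 = 0 → A_y = 3800 − 3920.69 × 0.681998 = 1126 lb.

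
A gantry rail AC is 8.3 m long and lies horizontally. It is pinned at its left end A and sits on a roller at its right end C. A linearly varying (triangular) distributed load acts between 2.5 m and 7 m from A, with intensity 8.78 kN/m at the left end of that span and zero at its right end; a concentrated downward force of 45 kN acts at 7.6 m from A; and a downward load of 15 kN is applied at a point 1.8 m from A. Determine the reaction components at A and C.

A_x = 0, A_y = 25.78 kN, C_y = 53.98 kN

Resultant of the triangular load: ½ × 8.78 × 4.5 = 19.755 kN, acting at 4 m from A (one-third of the span from the peak).
ΣM about A: C_y·8.3 − (½·8.78·4.5)·4 − 45·7.6 − 15·1.8 = 0 → C_y = 448.02/8.3 = 53.9783 ≈ 53.98 kN.
ΣF_y = 0: A_y + 53.9783 − ½·8.78·4.5 − 45 − 15 = 0 → A_y = 25.78 kN.
ΣF_x = 0: no horizontal applied forces, so A_x = 0.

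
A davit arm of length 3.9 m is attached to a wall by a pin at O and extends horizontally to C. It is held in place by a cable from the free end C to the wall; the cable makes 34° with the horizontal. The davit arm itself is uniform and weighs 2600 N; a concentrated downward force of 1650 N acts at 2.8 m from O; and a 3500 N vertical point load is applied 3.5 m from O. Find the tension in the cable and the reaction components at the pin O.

T = 10060 N, O_x = 8340 N, O_y = 2124 N

ΣM about O: T·sin34°·3.9 − 2600·1.95 − 1650·2.8 − 3500·3.5 = 0 → T = 21940/(3.9·0.559193) = 10060.3 ≈ 10060 N.
ΣF_x = 0: O_x − T·cos34° = 0 → O_x = 10060.3 × 0.829038 = 8340 N.
ΣF_y = 0: O_y + T·sin34° − 2600 − 1650 − 3500 = 0 → O_y = 7750 − 10060.3 × 0.559193 = 2124 N.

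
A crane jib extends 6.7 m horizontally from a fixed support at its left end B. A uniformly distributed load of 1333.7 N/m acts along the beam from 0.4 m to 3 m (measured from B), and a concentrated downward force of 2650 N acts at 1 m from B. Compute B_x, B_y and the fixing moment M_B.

B_x = 0, B_y = 6118 N, M_B = 8545 N·m

Resultant of the distributed load: 1333.7 × 2.6 = 3467.62 N at 1.7 m from B.
ΣF_x = 0: B_x = 0.
ΣF_y = 0: B_y − 1333.7·2.6 − 2650 = 0 → B_y = 6118 N.
ΣM about B: M_B − (1333.7·2.6)·1.7 − 2650·1 = 0 → M_B = 8545 N·m.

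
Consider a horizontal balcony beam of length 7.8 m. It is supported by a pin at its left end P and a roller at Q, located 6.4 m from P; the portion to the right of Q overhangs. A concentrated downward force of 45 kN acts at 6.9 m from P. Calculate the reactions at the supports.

P_x = 0, P_y = -3.516 kN, Q_y = 48.52 kN

ΣM about P: Q_y·6.4 − 45·6.9 = 0 → Q_y = 310.5/6.4 = 48.5156 ≈ 48.52 kN.
ΣF_y = 0: P_y + 48.5156 − 45 = 0 → P_y = -3.516 kN.
ΣF_x = 0: no horizontal applied forces, so P_x = 0.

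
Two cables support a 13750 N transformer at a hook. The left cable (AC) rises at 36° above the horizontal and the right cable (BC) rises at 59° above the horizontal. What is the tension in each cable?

T_AC = 7109 N, T_BC = 11170 N

ΣF_x = 0: −T_AC·cos36° + T_BC·cos59° = 0 → T_BC = 1.57079·T_AC.
ΣF_y = 0: T_AC·sin36° + T_BC·sin59° = 13750.
Substitute: T_AC·(0.587785 + 1.57079·0.857167) = 13750 → T_AC = 7108.83 ≈ 7109 N.
Then T_BC = 1.57079 × 7108.83 = 11170 N.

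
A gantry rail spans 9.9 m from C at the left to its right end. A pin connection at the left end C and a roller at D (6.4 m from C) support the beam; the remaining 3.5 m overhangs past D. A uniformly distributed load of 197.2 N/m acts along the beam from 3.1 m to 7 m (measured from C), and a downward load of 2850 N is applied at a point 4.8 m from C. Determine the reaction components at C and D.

Resultant of the distributed load: 197.2 × 3.9 = 769.08 N at 5.05 m from C.
Taking moments about C: D_y·6.4 − (197.2·3.9)·5.05 − 2850·4.8 = 0 → D_y = 17563.854/6.4 = 2744.35 ≈ 2744 N.
ΣF_y = 0: C_y + 2744.35 − 197.2·3.9 − 2850 = 0 → C_y = 874.7 N.
ΣF_x = 0: no horizontal applied forces, so C_x = 0.

C_x = 0, C_y = 874.7 N, D_y = 2744 N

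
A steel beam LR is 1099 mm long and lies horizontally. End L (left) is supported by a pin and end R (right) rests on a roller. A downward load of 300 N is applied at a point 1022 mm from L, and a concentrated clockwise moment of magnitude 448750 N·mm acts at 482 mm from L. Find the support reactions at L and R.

L_x = 0, L_y = -387.3 N, R_y = 687.3 N

ΣM about L: R_y·1099 − 300·1022 − 448750 = 0 → R_y = 755350/1099 = 687.307 ≈ 687.3 N.
ΣF_y = 0: L_y + 687.307 − 300 = 0 → L_y = -387.3 N.
ΣF_x = 0: no horizontal applied forces, so L_x = 0.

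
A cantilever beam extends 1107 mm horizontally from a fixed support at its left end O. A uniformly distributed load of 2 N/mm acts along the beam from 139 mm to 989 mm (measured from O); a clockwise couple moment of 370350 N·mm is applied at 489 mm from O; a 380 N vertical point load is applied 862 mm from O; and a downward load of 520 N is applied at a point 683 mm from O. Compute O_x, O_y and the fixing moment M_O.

Resultant of the distributed load: 2 × 850 = 1700 N at 564 mm from O.
ΣF_x = 0: O_x = 0.
ΣF_y = 0: O_y − 2·850 − 380 − 520 = 0 → O_y = 2600 N.
ΣM about O: M_O − (2·850)·564 − 370350 − 380·862 − 520·683 = 0 → M_O = 2012000 N·mm.

O_x = 0, O_y = 2600 N, M_O = 2012000 N·mm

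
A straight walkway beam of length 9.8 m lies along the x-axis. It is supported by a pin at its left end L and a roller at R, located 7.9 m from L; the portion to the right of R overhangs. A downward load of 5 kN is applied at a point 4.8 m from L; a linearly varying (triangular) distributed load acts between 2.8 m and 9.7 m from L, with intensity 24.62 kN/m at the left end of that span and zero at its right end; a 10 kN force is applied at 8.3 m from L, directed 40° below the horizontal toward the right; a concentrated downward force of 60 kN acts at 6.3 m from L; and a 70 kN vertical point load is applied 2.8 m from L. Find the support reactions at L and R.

L_x = -7.660 kN, L_y = 89.08 kN, R_y = 137.3 kN

Resultant of the triangular load: ½ × 24.62 × 6.9 = 84.939 kN, acting at 5.1 m from L (one-third of the span from the peak).
Moments about L: R_y·7.9 − 5·4.8 − (½·24.62·6.9)·5.1 − 10·sin40°·8.3 − 60·6.3 − 70·2.8 = 0 → R_y = 1084.54/7.9 = 137.284 ≈ 137.3 kN.
ΣF_y = 0: L_y + 137.284 − 5 − ½·24.62·6.9 − 10·sin40° − 60 − 70 = 0 → L_y = 89.08 kN.
ΣF_x = 0: L_x + 10·cos40° = 0 → L_x = -7.660 kN.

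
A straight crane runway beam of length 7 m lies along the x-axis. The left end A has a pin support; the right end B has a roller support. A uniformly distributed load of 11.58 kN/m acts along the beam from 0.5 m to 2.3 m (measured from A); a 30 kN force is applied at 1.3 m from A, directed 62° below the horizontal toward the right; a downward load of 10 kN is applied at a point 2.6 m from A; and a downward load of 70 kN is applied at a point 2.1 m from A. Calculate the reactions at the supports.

Resultant of the distributed load: 11.58 × 1.8 = 20.844 kN at 1.4 m from A.
ΣM about A: B_y·7 − (11.58·1.8)·1.4 − 30·sin62°·1.3 − 10·2.6 − 70·2.1 = 0 → B_y = 236.617/7 = 33.8024 ≈ 33.80 kN.
ΣF_y = 0: A_y + 33.8024 − 11.58·1.8 − 30·sin62° − 10 − 70 = 0 → A_y = 93.53 kN.
ΣF_x = 0: A_x + 30·cos62° = 0 → A_x = -14.08 kN.

A_x = -14.08 kN, A_y = 93.53 kN, B_y = 33.80 kN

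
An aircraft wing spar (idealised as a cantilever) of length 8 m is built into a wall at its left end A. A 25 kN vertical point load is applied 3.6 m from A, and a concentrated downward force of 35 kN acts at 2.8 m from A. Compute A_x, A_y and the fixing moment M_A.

ΣF_x = 0: A_x = 0.
ΣF_y = 0: A_y − 25 − 35 = 0 → A_y = 60.00 kN.
ΣM about A: M_A − 25·3.6 − 35·2.8 = 0 → M_A = 188.0 kN·m.

A_x = 0, A_y = 60.00 kN, M_A = 188.0 kN·m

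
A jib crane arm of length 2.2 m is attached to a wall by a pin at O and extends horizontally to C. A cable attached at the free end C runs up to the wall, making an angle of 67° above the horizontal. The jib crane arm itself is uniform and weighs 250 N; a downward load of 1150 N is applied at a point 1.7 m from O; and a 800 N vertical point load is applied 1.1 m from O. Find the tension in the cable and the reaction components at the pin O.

T = 1536 N, O_x = 600.1 N, O_y = 786.4 N

ΣM about O: T·sin67°·2.2 − 250·1.1 − 1150·1.7 − 800·1.1 = 0 → T = 3110/(2.2·0.920505) = 1535.72 ≈ 1536 N.
ΣF_x = 0: O_x − T·cos67° = 0 → O_x = 1535.72 × 0.390731 = 600.1 N.
ΣF_y = 0: O_y + T·sin67° − 250 − 1150 − 800 = 0 → O_y = 2200 − 1535.72 × 0.920505 = 786.4 N.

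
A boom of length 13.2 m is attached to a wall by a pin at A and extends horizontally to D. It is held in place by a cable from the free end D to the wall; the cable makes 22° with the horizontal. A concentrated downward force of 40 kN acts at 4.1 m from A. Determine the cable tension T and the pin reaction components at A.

ΣM about A: T·sin22°·13.2 − 40·4.1 = 0 → T = 164/(13.2·0.374607) = 33.1661 ≈ 33.17 kN.
ΣF_x = 0: A_x − T·cos22° = 0 → A_x = 33.1661 × 0.927184 = 30.75 kN.
ΣF_y = 0: A_y + T·sin22° − 40 = 0 → A_y = 40 − 33.1661 × 0.374607 = 27.58 kN.

T = 33.17 kN, A_x = 30.75 kN, A_y = 27.58 kN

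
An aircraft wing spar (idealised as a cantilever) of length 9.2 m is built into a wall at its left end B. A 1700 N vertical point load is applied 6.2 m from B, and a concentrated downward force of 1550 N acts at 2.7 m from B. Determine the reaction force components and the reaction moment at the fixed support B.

B_x = 0, B_y = 3250 N, M_B = 14720 N·m

ΣF_x = 0: B_x = 0.
ΣF_y = 0: B_y − 1700 − 1550 = 0 → B_y = 3250 N.
ΣM about B: M_B − 1700·6.2 − 1550·2.7 = 0 → M_B = 14720 N·m.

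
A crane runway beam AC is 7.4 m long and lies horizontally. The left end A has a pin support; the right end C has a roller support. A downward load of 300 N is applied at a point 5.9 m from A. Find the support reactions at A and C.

ΣM about A: C_y·7.4 − 300·5.9 = 0 → C_y = 1770/7.4 = 239.189 ≈ 239.2 N.
ΣF_y = 0: A_y + 239.189 − 300 = 0 → A_y = 60.81 N.
ΣF_x = 0: no horizontal applied forces, so A_x = 0.

A_x = 0, A_y = 60.81 N, C_y = 239.2 N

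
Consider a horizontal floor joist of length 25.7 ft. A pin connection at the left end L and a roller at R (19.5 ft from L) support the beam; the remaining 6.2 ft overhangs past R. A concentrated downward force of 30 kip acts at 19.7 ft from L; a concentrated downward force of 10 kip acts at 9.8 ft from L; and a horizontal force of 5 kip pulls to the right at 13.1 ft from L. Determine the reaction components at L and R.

L_x = -5.000 kip, L_y = 4.667 kip, R_y = 35.33 kip

ΣM about L: R_y·19.5 − 30·19.7 − 10·9.8 = 0 → R_y = 689/19.5 = 35.3333 ≈ 35.33 kip.
ΣF_y = 0: L_y + 35.3333 − 30 − 10 = 0 → L_y = 4.667 kip.
ΣF_x = 0: L_x + 5 = 0 → L_x = -5.000 kip.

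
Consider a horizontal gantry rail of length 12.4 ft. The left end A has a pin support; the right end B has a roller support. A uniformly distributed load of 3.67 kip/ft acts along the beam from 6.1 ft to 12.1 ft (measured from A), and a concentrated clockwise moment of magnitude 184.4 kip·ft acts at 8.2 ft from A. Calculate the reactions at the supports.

A_x = 0, A_y = -9.011 kip, B_y = 31.03 kip

Resultant of the distributed load: 3.67 × 6 = 22.02 kip at 9.1 ft from A.
ΣM about A: B_y·12.4 − (3.67·6)·9.1 − 184.4 = 0 → B_y = 384.782/12.4 = 31.0308 ≈ 31.03 kip.
ΣF_y = 0: A_y + 31.0308 − 3.67·6 = 0 → A_y = -9.011 kip.
ΣF_x = 0: no horizontal applied forces, so A_x = 0.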